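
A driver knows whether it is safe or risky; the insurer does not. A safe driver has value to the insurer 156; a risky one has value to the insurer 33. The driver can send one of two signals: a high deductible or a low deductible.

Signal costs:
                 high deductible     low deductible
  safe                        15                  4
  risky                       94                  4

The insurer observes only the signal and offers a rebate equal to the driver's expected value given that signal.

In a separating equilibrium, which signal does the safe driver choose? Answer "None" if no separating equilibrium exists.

Try safe → high deductible, risky → low deductible:
  Under separation the insurer infers type exactly: high deductible → safe (pays 156), low deductible → risky (pays 33).
  Safe: high deductible gives 156 − 15 = 141; low deductible gives 33 − 4 = 29. No deviation. ✓
  Risky: low deductible gives 33 − 4 = 29; high deductible gives 156 − 94 = 62. Would deviate. ✗
Try safe → low deductible, risky → high deductible:
  Under separation the insurer infers type exactly: low deductible → safe (pays 156), high deductible → risky (pays 33).
  Safe: low deductible gives 156 − 4 = 152; high deductible gives 33 − 15 = 18. No deviation. ✓
  Risky: high deductible gives 33 − 94 = -61; low deductible gives 156 − 4 = 152. Would deviate. ✗
Neither assignment is incentive-compatible.

None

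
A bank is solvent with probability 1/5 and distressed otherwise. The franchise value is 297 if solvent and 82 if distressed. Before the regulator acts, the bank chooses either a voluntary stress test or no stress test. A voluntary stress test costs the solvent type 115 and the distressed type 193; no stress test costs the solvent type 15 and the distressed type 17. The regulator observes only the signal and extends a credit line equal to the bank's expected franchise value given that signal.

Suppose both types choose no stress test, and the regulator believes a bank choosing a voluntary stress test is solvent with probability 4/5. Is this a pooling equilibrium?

On the equilibrium path (no stress test) the regulator holds the prior 1/5 and pays 1/5·297 + 4/5·82 = 125. Off-path (stress test) belief 4/5 gives 4/5·297 + 1/5·82 = 254.
Solvent: no stress test gives 125 − 15 = 110; stress test gives 254 − 115 = 139. Deviates. ✗
Distressed: no stress test gives 125 − 17 = 108; stress test gives 254 − 193 = 61. Stays. ✓

No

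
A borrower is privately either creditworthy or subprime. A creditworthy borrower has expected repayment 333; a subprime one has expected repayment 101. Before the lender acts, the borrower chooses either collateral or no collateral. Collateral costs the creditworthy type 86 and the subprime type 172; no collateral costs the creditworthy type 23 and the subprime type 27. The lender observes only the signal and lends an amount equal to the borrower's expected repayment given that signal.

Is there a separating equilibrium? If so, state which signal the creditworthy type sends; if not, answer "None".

None

Try creditworthy → collateral, subprime → no collateral:
  If types separate, collateral earns payment 333 and no collateral earns 101.
  Creditworthy: collateral gives 333 − 86 = 247; no collateral gives 101 − 23 = 78. No deviation. ✓
  Subprime: no collateral gives 101 − 27 = 74; collateral gives 333 − 172 = 161. Would deviate. ✗
Try creditworthy → no collateral, subprime → collateral:
  If types separate, no collateral earns payment 333 and collateral earns 101.
  Creditworthy: no collateral gives 333 − 23 = 310; collateral gives 101 − 86 = 15. No deviation. ✓
  Subprime: collateral gives 101 − 172 = -71; no collateral gives 333 − 27 = 306. Would deviate. ✗
Neither assignment is incentive-compatible.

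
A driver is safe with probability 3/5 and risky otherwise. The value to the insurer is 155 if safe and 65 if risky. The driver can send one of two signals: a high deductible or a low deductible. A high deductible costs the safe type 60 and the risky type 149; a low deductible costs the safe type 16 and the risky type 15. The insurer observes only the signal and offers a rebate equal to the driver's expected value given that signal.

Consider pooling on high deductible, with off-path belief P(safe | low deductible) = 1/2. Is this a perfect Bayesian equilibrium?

At the pooled signal (high deductible) the insurer holds the prior 3/5 and pays 3/5·155 + 2/5·65 = 119. Off-path (low deductible) belief 1/2 gives 1/2·155 + 1/2·65 = 110.
Safe: high deductible gives 119 − 60 = 59; low deductible gives 110 − 16 = 94. Deviates. ✗
Risky: high deductible gives 119 − 149 = -30; low deductible gives 110 − 15 = 95. Deviates. ✗

No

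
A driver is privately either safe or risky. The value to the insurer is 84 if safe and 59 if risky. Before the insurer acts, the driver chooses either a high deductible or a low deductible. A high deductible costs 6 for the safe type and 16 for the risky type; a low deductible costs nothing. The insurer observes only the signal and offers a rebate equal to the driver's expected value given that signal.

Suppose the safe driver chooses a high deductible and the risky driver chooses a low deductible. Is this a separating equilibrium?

No

Under separation the insurer infers type exactly: high deductible → safe (pays 84), low deductible → risky (pays 59).
Safe: high deductible gives 84 − 6 = 78; low deductible gives 59 − 0 = 59. No deviation. ✓
Risky: low deductible gives 59 − 0 = 59; high deductible gives 84 − 16 = 68. Would deviate. ✗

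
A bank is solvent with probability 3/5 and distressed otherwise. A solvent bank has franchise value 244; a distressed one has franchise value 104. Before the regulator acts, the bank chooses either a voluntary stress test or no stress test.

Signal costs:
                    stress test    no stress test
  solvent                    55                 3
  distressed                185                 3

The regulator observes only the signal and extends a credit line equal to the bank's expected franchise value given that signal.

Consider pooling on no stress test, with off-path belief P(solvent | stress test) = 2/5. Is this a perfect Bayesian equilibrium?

Yes

On the equilibrium path (no stress test) the regulator holds the prior 3/5 and pays 3/5·244 + 2/5·104 = 188. Off-path (stress test) belief 2/5 gives 2/5·244 + 3/5·104 = 160.
Solvent: no stress test gives 188 − 3 = 185; stress test gives 160 − 55 = 105. Stays. ✓
Distressed: no stress test gives 188 − 3 = 185; stress test gives 160 − 185 = -25. Stays. ✓
Beliefs are Bayes-consistent on-path and both types best-respond.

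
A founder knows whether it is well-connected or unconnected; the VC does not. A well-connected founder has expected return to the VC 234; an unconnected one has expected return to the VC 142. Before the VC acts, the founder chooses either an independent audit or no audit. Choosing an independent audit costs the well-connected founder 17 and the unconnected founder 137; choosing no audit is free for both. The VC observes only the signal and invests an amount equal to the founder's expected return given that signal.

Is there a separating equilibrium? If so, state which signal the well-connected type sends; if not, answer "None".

Try well-connected → audit, unconnected → no audit:
  If types separate, audit earns payment 234 and no audit earns 142.
  Well-connected: audit gives 234 − 17 = 217; no audit gives 142 − 0 = 142. No deviation. ✓
  Unconnected: no audit gives 142 − 0 = 142; audit gives 234 − 137 = 97. No deviation. ✓
Both hold — the well-connected type sends audit.

audit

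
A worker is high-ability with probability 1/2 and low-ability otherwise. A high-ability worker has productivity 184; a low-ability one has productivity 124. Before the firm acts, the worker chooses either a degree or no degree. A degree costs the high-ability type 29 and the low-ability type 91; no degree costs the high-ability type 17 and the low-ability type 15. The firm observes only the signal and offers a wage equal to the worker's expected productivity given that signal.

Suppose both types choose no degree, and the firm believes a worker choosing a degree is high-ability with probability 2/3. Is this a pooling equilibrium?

Yes

At the pooled signal (no degree) the firm holds the prior 1/2 and pays 1/2·184 + 1/2·124 = 154. Off-path (degree) belief 2/3 gives 2/3·184 + 1/3·124 = 164.
High-ability: no degree gives 154 − 17 = 137; degree gives 164 − 29 = 135. Stays. ✓
Low-ability: no degree gives 154 − 15 = 139; degree gives 164 − 91 = 73. Stays. ✓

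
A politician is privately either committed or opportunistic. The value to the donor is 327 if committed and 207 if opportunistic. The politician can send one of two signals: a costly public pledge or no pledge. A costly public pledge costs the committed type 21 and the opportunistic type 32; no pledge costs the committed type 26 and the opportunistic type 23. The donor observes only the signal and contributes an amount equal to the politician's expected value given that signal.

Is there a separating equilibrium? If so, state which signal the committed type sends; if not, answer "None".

Try committed → pledge, opportunistic → no pledge:
  Under separation the donor infers type exactly: pledge → committed (pays 327), no pledge → opportunistic (pays 207).
  Committed: pledge gives 327 − 21 = 306; no pledge gives 207 − 26 = 181. No deviation. ✓
  Opportunistic: no pledge gives 207 − 23 = 184; pledge gives 327 − 32 = 295. Would deviate. ✗
Try committed → no pledge, opportunistic → pledge:
  Under separation the donor infers type exactly: no pledge → committed (pays 327), pledge → opportunistic (pays 207).
  Committed: no pledge gives 327 − 26 = 301; pledge gives 207 − 21 = 186. No deviation. ✓
  Opportunistic: pledge gives 207 − 32 = 175; no pledge gives 327 − 23 = 304. Would deviate. ✗
Neither assignment is incentive-compatible.

None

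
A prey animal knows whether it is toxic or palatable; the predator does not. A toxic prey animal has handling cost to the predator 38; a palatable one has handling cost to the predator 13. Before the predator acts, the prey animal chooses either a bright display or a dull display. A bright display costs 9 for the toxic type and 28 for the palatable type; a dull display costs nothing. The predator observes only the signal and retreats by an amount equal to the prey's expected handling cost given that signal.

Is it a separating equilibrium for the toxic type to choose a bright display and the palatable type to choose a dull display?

If types separate, bright display earns payment 38 and dull display earns 13.
Toxic: bright display gives 38 − 9 = 29; dull display gives 13 − 0 = 13. No deviation. ✓
Palatable: dull display gives 13 − 0 = 13; bright display gives 38 − 28 = 10. No deviation. ✓
Both incentive constraints hold.

Yes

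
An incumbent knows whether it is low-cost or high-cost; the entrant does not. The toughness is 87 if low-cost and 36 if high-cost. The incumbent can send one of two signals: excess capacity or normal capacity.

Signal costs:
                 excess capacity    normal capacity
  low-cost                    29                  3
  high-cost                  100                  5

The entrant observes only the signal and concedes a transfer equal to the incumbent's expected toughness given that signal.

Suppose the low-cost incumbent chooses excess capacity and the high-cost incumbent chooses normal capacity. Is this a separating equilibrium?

Under separation the entrant infers type exactly: excess capacity → low-cost (pays 87), normal capacity → high-cost (pays 36).
Low-cost: excess capacity gives 87 − 29 = 58; normal capacity gives 36 − 3 = 33. No deviation. ✓
High-cost: normal capacity gives 36 − 5 = 31; excess capacity gives 87 − 100 = -13. No deviation. ✓
Both incentive constraints hold.

Yes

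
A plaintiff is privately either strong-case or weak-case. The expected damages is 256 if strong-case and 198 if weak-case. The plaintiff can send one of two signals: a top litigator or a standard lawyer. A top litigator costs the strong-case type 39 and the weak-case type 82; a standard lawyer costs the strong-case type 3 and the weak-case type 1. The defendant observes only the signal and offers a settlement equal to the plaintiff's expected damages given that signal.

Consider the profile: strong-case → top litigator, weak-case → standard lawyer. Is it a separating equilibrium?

If types separate, top litigator earns payment 256 and standard lawyer earns 198.
Strong-case: top litigator gives 256 − 39 = 217; standard lawyer gives 198 − 3 = 195. No deviation. ✓
Weak-case: standard lawyer gives 198 − 1 = 197; top litigator gives 256 − 82 = 174. No deviation. ✓
Neither type gains from mimicking the other.

Yes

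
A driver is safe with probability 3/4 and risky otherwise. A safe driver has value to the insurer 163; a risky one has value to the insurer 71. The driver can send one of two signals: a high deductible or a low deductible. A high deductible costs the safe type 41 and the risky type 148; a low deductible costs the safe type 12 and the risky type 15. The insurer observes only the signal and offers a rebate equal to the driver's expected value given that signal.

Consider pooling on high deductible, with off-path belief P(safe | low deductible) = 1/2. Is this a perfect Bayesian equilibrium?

No

At the pooled signal (high deductible) the insurer holds the prior 3/4 and pays 3/4·163 + 1/4·71 = 140. Off-path (low deductible) belief 1/2 gives 1/2·163 + 1/2·71 = 117.
Safe: high deductible gives 140 − 41 = 99; low deductible gives 117 − 12 = 105. Deviates. ✗
Risky: high deductible gives 140 − 148 = -8; low deductible gives 117 − 15 = 102. Deviates. ✗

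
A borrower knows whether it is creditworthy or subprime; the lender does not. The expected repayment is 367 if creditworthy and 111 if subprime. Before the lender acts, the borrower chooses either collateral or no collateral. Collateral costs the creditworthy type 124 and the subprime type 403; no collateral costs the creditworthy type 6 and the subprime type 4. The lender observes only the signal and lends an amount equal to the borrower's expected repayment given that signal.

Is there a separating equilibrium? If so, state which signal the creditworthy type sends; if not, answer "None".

Try creditworthy → collateral, subprime → no collateral:
  Under separation the lender infers type exactly: collateral → creditworthy (pays 367), no collateral → subprime (pays 111).
  Creditworthy: collateral gives 367 − 124 = 243; no collateral gives 111 − 6 = 105. No deviation. ✓
  Subprime: no collateral gives 111 − 4 = 107; collateral gives 367 − 403 = -36. No deviation. ✓
Both hold — the creditworthy type sends collateral.

collateral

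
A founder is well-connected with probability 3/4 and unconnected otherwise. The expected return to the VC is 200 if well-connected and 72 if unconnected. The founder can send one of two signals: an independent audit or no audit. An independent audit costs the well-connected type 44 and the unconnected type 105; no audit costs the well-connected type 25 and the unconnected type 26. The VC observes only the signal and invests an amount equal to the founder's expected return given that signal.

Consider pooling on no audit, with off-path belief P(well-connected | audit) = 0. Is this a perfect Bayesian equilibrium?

On the equilibrium path (no audit) the VC holds the prior 3/4 and pays 3/4·200 + 1/4·72 = 168. Off-path (audit) belief 0 gives 0·200 + 1·72 = 72.
Well-connected: no audit gives 168 − 25 = 143; audit gives 72 − 44 = 28. Stays. ✓
Unconnected: no audit gives 168 − 26 = 142; audit gives 72 − 105 = -33. Stays. ✓
Beliefs are Bayes-consistent on-path and both types best-respond.

Yes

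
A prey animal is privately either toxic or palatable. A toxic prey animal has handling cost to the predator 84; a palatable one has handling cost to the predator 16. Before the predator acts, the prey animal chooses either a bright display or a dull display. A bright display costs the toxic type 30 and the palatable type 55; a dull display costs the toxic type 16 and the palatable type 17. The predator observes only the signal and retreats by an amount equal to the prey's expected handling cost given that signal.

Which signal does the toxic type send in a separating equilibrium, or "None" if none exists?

None

Try toxic → bright display, palatable → dull display:
  Under separation the predator infers type exactly: bright display → toxic (pays 84), dull display → palatable (pays 16).
  Toxic: bright display gives 84 − 30 = 54; dull display gives 16 − 16 = 0. No deviation. ✓
  Palatable: dull display gives 16 − 17 = -1; bright display gives 84 − 55 = 29. Would deviate. ✗
Try toxic → dull display, palatable → bright display:
  Under separation the predator infers type exactly: dull display → toxic (pays 84), bright display → palatable (pays 16).
  Toxic: dull display gives 84 − 16 = 68; bright display gives 16 − 30 = -14. No deviation. ✓
  Palatable: bright display gives 16 − 55 = -39; dull display gives 84 − 17 = 67. Would deviate. ✗
Neither assignment is incentive-compatible.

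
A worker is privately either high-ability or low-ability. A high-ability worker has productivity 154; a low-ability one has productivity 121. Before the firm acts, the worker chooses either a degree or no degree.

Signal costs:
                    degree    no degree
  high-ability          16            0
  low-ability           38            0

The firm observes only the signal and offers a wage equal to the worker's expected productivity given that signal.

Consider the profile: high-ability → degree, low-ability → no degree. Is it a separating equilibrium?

If types separate, degree earns payment 154 and no degree earns 121.
High-ability: degree gives 154 − 16 = 138; no degree gives 121 − 0 = 121. No deviation. ✓
Low-ability: no degree gives 121 − 0 = 121; degree gives 154 − 38 = 116. No deviation. ✓
Neither type gains from mimicking the other.

Yes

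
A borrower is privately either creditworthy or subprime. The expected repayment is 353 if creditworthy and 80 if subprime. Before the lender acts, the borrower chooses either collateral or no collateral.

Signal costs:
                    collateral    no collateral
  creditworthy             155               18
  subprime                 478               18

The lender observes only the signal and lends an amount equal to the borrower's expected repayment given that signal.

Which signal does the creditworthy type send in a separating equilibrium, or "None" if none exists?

Try creditworthy → collateral, subprime → no collateral:
  If types separate, collateral earns payment 353 and no collateral earns 80.
  Creditworthy: collateral gives 353 − 155 = 198; no collateral gives 80 − 18 = 62. No deviation. ✓
  Subprime: no collateral gives 80 − 18 = 62; collateral gives 353 − 478 = -125. No deviation. ✓
Both hold — the creditworthy type sends collateral.

collateral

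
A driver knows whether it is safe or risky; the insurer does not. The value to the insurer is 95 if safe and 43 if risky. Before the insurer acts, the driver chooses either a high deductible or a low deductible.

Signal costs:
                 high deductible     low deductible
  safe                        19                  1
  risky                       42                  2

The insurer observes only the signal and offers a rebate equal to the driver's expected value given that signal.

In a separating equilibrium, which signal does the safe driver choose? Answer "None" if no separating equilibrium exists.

None

Try safe → high deductible, risky → low deductible:
  If types separate, high deductible earns payment 95 and low deductible earns 43.
  Safe: high deductible gives 95 − 19 = 76; low deductible gives 43 − 1 = 42. No deviation. ✓
  Risky: low deductible gives 43 − 2 = 41; high deductible gives 95 − 42 = 53. Would deviate. ✗
Try safe → low deductible, risky → high deductible:
  If types separate, low deductible earns payment 95 and high deductible earns 43.
  Safe: low deductible gives 95 − 1 = 94; high deductible gives 43 − 19 = 24. No deviation. ✓
  Risky: high deductible gives 43 − 42 = 1; low deductible gives 95 − 2 = 93. Would deviate. ✗
Neither assignment is incentive-compatible.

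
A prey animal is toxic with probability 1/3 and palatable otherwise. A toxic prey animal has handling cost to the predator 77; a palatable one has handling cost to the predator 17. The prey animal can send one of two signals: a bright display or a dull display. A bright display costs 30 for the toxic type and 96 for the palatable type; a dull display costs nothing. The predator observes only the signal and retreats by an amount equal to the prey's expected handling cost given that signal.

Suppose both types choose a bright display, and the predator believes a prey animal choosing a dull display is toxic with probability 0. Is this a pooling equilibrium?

No

At the pooled signal (bright display) the predator holds the prior 1/3 and pays 1/3·77 + 2/3·17 = 37. Off-path (dull display) belief 0 gives 0·77 + 1·17 = 17.
Toxic: bright display gives 37 − 30 = 7; dull display gives 17 − 0 = 17. Deviates. ✗
Palatable: bright display gives 37 − 96 = -59; dull display gives 17 − 0 = 17. Deviates. ✗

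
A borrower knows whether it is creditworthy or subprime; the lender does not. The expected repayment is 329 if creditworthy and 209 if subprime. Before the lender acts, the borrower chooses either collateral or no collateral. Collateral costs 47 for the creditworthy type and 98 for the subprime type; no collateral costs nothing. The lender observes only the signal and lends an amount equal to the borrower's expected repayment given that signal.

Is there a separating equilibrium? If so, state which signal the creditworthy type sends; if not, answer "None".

Try creditworthy → collateral, subprime → no collateral:
  Under separation the lender infers type exactly: collateral → creditworthy (pays 329), no collateral → subprime (pays 209).
  Creditworthy: collateral gives 329 − 47 = 282; no collateral gives 209 − 0 = 209. No deviation. ✓
  Subprime: no collateral gives 209 − 0 = 209; collateral gives 329 − 98 = 231. Would deviate. ✗
Try creditworthy → no collateral, subprime → collateral:
  Under separation the lender infers type exactly: no collateral → creditworthy (pays 329), collateral → subprime (pays 209).
  Creditworthy: no collateral gives 329 − 0 = 329; collateral gives 209 − 47 = 162. No deviation. ✓
  Subprime: collateral gives 209 − 98 = 111; no collateral gives 329 − 0 = 329. Would deviate. ✗
Neither assignment is incentive-compatible.

None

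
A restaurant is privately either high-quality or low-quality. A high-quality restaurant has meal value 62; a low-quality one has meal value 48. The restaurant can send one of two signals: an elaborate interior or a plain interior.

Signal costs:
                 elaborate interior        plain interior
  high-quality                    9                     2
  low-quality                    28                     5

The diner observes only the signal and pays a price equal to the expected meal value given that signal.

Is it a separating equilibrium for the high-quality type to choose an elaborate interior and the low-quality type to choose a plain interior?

If types separate, elaborate interior earns payment 62 and plain interior earns 48.
High-quality: elaborate interior gives 62 − 9 = 53; plain interior gives 48 − 2 = 46. No deviation. ✓
Low-quality: plain interior gives 48 − 5 = 43; elaborate interior gives 62 − 28 = 34. No deviation. ✓
Both incentive constraints hold.

Yes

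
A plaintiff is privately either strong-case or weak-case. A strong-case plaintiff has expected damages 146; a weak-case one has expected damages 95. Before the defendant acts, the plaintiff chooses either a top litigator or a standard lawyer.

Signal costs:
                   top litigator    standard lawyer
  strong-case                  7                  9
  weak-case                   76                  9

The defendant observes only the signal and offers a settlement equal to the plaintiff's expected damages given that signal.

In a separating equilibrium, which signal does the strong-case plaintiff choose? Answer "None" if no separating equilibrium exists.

Try strong-case → top litigator, weak-case → standard lawyer:
  If types separate, top litigator earns payment 146 and standard lawyer earns 95.
  Strong-case: top litigator gives 146 − 7 = 139; standard lawyer gives 95 − 9 = 86. No deviation. ✓
  Weak-case: standard lawyer gives 95 − 9 = 86; top litigator gives 146 − 76 = 70. No deviation. ✓
Both hold — the strong-case type sends top litigator.

top litigator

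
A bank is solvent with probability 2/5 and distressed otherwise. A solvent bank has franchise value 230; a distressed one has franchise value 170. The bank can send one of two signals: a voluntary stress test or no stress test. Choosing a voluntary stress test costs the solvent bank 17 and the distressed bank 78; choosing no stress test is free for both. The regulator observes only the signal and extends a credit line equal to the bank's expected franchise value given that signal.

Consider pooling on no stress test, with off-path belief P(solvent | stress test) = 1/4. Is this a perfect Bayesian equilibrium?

On the equilibrium path (no stress test) the regulator holds the prior 2/5 and pays 2/5·230 + 3/5·170 = 194. Off-path (stress test) belief 1/4 gives 1/4·230 + 3/4·170 = 185.
Solvent: no stress test gives 194 − 0 = 194; stress test gives 185 − 17 = 168. Stays. ✓
Distressed: no stress test gives 194 − 0 = 194; stress test gives 185 − 78 = 107. Stays. ✓
Beliefs are Bayes-consistent on-path and both types best-respond.

Yes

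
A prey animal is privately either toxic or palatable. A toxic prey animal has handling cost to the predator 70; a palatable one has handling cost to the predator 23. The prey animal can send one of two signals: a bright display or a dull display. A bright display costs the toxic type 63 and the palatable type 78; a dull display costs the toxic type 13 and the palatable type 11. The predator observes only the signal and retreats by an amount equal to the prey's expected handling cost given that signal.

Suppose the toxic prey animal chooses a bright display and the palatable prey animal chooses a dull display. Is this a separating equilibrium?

If types separate, bright display earns payment 70 and dull display earns 23.
Toxic: bright display gives 70 − 63 = 7; dull display gives 23 − 13 = 10. Would deviate. ✗
Palatable: dull display gives 23 − 11 = 12; bright display gives 70 − 78 = -8. No deviation. ✓

No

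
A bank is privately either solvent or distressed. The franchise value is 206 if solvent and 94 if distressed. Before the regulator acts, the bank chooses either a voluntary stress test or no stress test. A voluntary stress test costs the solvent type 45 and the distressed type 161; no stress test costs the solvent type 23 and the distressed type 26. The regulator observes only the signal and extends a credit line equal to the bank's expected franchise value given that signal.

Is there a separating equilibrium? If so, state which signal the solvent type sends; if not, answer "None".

stress test

Try solvent → stress test, distressed → no stress test:
  If types separate, stress test earns payment 206 and no stress test earns 94.
  Solvent: stress test gives 206 − 45 = 161; no stress test gives 94 − 23 = 71. No deviation. ✓
  Distressed: no stress test gives 94 − 26 = 68; stress test gives 206 − 161 = 45. No deviation. ✓
Both hold — the solvent type sends stress test.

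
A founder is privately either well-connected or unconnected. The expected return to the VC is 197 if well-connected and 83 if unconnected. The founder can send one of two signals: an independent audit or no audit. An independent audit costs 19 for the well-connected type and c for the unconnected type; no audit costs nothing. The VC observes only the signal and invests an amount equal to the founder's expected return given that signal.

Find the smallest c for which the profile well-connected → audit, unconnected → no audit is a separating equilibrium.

114

Under separation: audit → well-connected (pays 197); no audit → unconnected (pays 83).
Well-connected: 197 − 19 = 178 ≥ 83 − 0 = 83. Holds regardless of c. ✓
Unconnected: 83 − 0 ≥ 197 − c, so c ≥ 197 − 83 = 114.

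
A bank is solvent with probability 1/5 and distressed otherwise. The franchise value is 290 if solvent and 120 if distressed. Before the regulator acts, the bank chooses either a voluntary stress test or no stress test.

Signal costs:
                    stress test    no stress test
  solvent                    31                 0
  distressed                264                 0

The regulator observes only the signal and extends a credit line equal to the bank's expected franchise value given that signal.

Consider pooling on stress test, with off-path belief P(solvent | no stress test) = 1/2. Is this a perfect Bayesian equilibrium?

No

On the equilibrium path (stress test) the regulator holds the prior 1/5 and pays 1/5·290 + 4/5·120 = 154. Off-path (no stress test) belief 1/2 gives 1/2·290 + 1/2·120 = 205.
Solvent: stress test gives 154 − 31 = 123; no stress test gives 205 − 0 = 205. Deviates. ✗
Distressed: stress test gives 154 − 264 = -110; no stress test gives 205 − 0 = 205. Deviates. ✗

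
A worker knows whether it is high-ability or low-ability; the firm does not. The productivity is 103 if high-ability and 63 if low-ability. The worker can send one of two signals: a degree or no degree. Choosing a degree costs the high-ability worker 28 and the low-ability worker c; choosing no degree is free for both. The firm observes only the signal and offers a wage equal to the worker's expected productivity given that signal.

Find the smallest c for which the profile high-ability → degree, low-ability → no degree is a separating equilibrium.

Under separation: degree → high-ability (pays 103); no degree → low-ability (pays 63).
High-ability: 103 − 28 = 75 ≥ 63 − 0 = 63. Holds regardless of c. ✓
Low-ability: 63 − 0 ≥ 103 − c, so c ≥ 103 − 63 = 40.

40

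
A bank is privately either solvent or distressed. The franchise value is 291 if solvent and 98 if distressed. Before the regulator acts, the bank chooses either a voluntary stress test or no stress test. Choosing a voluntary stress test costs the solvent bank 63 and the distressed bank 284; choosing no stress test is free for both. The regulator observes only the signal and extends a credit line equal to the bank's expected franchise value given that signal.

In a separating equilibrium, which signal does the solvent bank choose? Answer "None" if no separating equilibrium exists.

Try solvent → stress test, distressed → no stress test:
  If types separate, stress test earns payment 291 and no stress test earns 98.
  Solvent: stress test gives 291 − 63 = 228; no stress test gives 98 − 0 = 98. No deviation. ✓
  Distressed: no stress test gives 98 − 0 = 98; stress test gives 291 − 284 = 7. No deviation. ✓
Both hold — the solvent type sends stress test.

stress test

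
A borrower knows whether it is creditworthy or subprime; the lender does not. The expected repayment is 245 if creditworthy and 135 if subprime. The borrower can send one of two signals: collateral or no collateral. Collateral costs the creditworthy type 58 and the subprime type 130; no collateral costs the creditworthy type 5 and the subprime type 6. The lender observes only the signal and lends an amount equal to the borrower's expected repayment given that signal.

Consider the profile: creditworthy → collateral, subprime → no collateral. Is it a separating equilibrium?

Yes

If types separate, collateral earns payment 245 and no collateral earns 135.
Creditworthy: collateral gives 245 − 58 = 187; no collateral gives 135 − 5 = 130. No deviation. ✓
Subprime: no collateral gives 135 − 6 = 129; collateral gives 245 − 130 = 115. No deviation. ✓
Neither type gains from mimicking the other.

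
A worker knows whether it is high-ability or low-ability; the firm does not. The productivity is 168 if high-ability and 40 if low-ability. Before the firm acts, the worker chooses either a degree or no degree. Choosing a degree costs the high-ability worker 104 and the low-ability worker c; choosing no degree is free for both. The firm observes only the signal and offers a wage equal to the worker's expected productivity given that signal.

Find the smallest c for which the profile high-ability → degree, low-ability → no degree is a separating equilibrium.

Under separation: degree → high-ability (pays 168); no degree → low-ability (pays 40).
High-ability: 168 − 104 = 64 ≥ 40 − 0 = 40. Holds regardless of c. ✓
Low-ability: 40 − 0 ≥ 168 − c, so c ≥ 168 − 40 = 128.

128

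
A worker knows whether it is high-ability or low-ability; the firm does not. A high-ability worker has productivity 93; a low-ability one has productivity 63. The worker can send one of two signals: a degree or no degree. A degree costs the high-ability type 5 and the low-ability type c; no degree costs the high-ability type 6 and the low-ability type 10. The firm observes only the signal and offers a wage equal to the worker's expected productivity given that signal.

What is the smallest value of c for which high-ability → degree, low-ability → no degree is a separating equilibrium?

40

Under separation: degree → high-ability (pays 93); no degree → low-ability (pays 63).
High-ability: 93 − 5 = 88 ≥ 63 − 6 = 57. Holds regardless of c. ✓
Low-ability: 63 − 10 ≥ 93 − c, so c ≥ 93 − 53 = 40.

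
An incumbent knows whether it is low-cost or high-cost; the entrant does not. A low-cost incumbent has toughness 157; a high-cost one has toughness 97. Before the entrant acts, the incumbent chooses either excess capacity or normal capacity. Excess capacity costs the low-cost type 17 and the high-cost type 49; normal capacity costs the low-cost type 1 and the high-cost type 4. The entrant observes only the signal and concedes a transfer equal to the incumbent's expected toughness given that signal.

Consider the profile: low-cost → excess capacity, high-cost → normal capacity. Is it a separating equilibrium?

No

If types separate, excess capacity earns payment 157 and normal capacity earns 97.
Low-cost: excess capacity gives 157 − 17 = 140; normal capacity gives 97 − 1 = 96. No deviation. ✓
High-cost: normal capacity gives 97 − 4 = 93; excess capacity gives 157 − 49 = 108. Would deviate. ✗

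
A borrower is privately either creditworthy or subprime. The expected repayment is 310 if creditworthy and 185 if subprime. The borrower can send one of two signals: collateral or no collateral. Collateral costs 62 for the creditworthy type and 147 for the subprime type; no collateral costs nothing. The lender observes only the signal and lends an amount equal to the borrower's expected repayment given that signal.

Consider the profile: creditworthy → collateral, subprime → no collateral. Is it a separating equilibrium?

Under separation the lender infers type exactly: collateral → creditworthy (pays 310), no collateral → subprime (pays 185).
Creditworthy: collateral gives 310 − 62 = 248; no collateral gives 185 − 0 = 185. No deviation. ✓
Subprime: no collateral gives 185 − 0 = 185; collateral gives 310 − 147 = 163. No deviation. ✓
Both incentive constraints hold.

Yes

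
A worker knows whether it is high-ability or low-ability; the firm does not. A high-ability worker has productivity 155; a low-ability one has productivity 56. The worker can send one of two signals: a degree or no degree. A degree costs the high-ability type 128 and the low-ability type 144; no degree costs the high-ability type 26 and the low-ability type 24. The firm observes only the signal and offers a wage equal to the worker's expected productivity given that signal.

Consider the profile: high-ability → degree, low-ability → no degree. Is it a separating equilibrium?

No

Under separation the firm infers type exactly: degree → high-ability (pays 155), no degree → low-ability (pays 56).
High-ability: degree gives 155 − 128 = 27; no degree gives 56 − 26 = 30. Would deviate. ✗
Low-ability: no degree gives 56 − 24 = 32; degree gives 155 − 144 = 11. No deviation. ✓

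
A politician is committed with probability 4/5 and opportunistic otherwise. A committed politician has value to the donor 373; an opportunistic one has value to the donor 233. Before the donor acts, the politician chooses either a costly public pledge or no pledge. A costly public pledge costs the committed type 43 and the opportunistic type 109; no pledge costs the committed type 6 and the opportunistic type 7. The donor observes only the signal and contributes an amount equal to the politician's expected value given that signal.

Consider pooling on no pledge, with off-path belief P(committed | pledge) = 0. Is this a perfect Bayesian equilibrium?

At the pooled signal (no pledge) the donor holds the prior 4/5 and pays 4/5·373 + 1/5·233 = 345. Off-path (pledge) belief 0 gives 0·373 + 1·233 = 233.
Committed: no pledge gives 345 − 6 = 339; pledge gives 233 − 43 = 190. Stays. ✓
Opportunistic: no pledge gives 345 − 7 = 338; pledge gives 233 − 109 = 124. Stays. ✓

Yes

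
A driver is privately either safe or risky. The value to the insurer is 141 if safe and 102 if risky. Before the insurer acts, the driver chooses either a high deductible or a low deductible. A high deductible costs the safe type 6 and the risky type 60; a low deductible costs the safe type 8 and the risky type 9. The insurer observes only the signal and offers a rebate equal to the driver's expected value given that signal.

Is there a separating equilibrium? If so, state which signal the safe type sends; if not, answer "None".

high deductible

Try safe → high deductible, risky → low deductible:
  If types separate, high deductible earns payment 141 and low deductible earns 102.
  Safe: high deductible gives 141 − 6 = 135; low deductible gives 102 − 8 = 94. No deviation. ✓
  Risky: low deductible gives 102 − 9 = 93; high deductible gives 141 − 60 = 81. No deviation. ✓
Both hold — the safe type sends high deductible.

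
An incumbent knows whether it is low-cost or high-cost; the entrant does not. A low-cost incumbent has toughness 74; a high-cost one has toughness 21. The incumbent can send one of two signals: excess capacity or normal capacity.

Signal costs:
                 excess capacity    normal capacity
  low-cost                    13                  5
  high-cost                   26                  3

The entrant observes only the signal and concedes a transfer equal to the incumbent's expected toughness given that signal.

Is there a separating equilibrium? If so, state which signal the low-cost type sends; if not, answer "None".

Try low-cost → excess capacity, high-cost → normal capacity:
  Under separation the entrant infers type exactly: excess capacity → low-cost (pays 74), normal capacity → high-cost (pays 21).
  Low-cost: excess capacity gives 74 − 13 = 61; normal capacity gives 21 − 5 = 16. No deviation. ✓
  High-cost: normal capacity gives 21 − 3 = 18; excess capacity gives 74 − 26 = 48. Would deviate. ✗
Try low-cost → normal capacity, high-cost → excess capacity:
  Under separation the entrant infers type exactly: normal capacity → low-cost (pays 74), excess capacity → high-cost (pays 21).
  Low-cost: normal capacity gives 74 − 5 = 69; excess capacity gives 21 − 13 = 8. No deviation. ✓
  High-cost: excess capacity gives 21 − 26 = -5; normal capacity gives 74 − 3 = 71. Would deviate. ✗
Neither assignment is incentive-compatible.

None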